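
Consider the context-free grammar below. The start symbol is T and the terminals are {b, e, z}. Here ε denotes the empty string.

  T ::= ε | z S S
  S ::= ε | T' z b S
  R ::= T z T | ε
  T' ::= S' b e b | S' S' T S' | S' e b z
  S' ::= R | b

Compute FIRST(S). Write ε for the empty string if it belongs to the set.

{ε, b, e, z}

FIRST(T): from T::=ε we get {ε}; from T::=z S S we get {z}. So FIRST(T) = {ε, z}.
FIRST(R): from R::=T z T we get {z}; from R::=ε we get {ε}. So FIRST(R) = {ε, z}.
FIRST(S'): from S'::=R we get {ε, z}; from S'::=b we get {b}. So FIRST(S') = {ε, b, z}.
FIRST(T'): from T'::=S' b e b we get {b, z}; from T'::=S' S' T S' we get {ε, b, z}; from T'::=S' e b z we get {b, e, z}. So FIRST(T') = {ε, b, e, z}.
FIRST(S): from S::=ε we get {ε}; from S::=T' z b S we get {b, e, z}. So FIRST(S) = {ε, b, e, z}.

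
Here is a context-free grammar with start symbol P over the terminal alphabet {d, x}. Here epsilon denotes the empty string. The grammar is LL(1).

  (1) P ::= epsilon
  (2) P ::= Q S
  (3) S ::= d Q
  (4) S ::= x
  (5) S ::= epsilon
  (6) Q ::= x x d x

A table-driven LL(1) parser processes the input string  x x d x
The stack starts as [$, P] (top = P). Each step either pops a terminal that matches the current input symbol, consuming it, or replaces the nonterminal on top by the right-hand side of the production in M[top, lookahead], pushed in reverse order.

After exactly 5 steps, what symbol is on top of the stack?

     Stack        Input      Action
  1  $ P          x x d x $  expand P ::= Q S
  2  $ S Q        x x d x $  expand Q ::= x x d x
  3  $ S x d x x  x x d x $  match x
  4  $ S x d x    x d x $    match x
  5  $ S x d      d x $      match d
Stack after step 5: $ S x (top = x).

x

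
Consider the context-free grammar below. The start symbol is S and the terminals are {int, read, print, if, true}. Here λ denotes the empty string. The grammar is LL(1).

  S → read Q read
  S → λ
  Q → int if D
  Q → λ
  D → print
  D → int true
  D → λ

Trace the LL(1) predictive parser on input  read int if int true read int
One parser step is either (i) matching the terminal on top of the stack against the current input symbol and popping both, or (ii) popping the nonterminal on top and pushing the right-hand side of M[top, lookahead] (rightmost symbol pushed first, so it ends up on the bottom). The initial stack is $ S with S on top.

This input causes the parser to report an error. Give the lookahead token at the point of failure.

      Stack            Input                            Action
   1  $ S              read int if int true read int $  expand S → read Q read
   2  $ read Q read    read int if int true read int $  match read
   3  $ read Q         int if int true read int $       expand Q → int if D
   4  $ read D if int  int if int true read int $       match int
   5  $ read D if      if int true read int $           match if
   6  $ read D         int true read int $              expand D → int true
   7  $ read true int  int true read int $              match int
   8  $ read true      true read int $                  match true
   9  $ read           read int $                       match read
  10  $                int $                            error: stack empty but input remains

int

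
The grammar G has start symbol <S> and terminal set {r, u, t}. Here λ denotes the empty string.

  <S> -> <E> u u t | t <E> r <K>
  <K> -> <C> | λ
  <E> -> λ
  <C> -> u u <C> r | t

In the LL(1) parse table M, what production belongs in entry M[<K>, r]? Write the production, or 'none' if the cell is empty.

FIRST(<E>) = {λ}
FIRST(<C>) = {t, u}
FIRST(<S>) = {t, u}  (via <E> u u t)
FIRST(<K>) = {λ, t, u}  (via <C>)
FOLLOW(<S>) includes $ since <S> is the start symbol.
FOLLOW(<S>): <S> appears on no right-hand side. Thus FOLLOW(<S>) = {$}.
FOLLOW(<K>): in <S>->t <E> r <K>, the suffix after <K> is empty, so FOLLOW(<K>) ⊇ FOLLOW(<S>) = {$}. Thus FOLLOW(<K>) = {$}.
For <K> -> <C>: FIRST(<C>) = {t, u}, so it goes in M[<K>, t] for t ∈ {t, u}.
For <K> -> λ: FIRST(λ) = {λ}, so it goes in M[<K>, t] for t ∈ {}; since λ ∈ FIRST, also for every t ∈ FOLLOW(<K>) = {$}.
None of these place a production in M[<K>, r].

none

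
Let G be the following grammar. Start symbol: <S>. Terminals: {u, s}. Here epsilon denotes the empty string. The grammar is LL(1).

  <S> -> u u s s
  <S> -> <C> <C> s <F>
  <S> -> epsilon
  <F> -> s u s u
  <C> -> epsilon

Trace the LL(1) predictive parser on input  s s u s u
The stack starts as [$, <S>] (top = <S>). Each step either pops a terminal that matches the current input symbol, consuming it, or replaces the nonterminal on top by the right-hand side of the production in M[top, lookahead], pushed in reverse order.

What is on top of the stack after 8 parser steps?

     Stack            Input        Action
  1  $ <S>            s s u s u $  expand <S> -> <C> <C> s <F>
  2  $ <F> s <C> <C>  s s u s u $  expand <C> -> epsilon
  3  $ <F> s <C>      s s u s u $  expand <C> -> epsilon
  4  $ <F> s          s s u s u $  match s
  5  $ <F>            s u s u $    expand <F> -> s u s u
  6  $ u s u s        s u s u $    match s
  7  $ u s u          u s u $      match u
  8  $ u s            s u $        match s
Stack after step 8: $ u (top = u).

u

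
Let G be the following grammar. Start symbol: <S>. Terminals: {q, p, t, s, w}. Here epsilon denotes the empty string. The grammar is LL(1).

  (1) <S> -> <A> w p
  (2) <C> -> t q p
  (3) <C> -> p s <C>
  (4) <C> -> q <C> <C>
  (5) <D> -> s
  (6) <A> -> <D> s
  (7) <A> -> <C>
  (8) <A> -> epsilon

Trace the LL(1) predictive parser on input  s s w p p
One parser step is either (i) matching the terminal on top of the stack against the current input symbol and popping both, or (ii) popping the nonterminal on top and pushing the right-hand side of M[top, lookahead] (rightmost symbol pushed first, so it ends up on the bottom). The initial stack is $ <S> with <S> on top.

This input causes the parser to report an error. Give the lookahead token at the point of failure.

p

step 1: stack=$ <S>  input=s s w p p $  — expand <S> -> <A> w p
step 2: stack=$ p w <A>  input=s s w p p $  — expand <A> -> <D> s
step 3: stack=$ p w s <D>  input=s s w p p $  — expand <D> -> s
step 4: stack=$ p w s s  input=s s w p p $  — match s
step 5: stack=$ p w s  input=s w p p $  — match s
step 6: stack=$ p w  input=w p p $  — match w
step 7: stack=$ p  input=p p $  — match p
step 8: stack=$  input=p $  — error: stack empty but input remains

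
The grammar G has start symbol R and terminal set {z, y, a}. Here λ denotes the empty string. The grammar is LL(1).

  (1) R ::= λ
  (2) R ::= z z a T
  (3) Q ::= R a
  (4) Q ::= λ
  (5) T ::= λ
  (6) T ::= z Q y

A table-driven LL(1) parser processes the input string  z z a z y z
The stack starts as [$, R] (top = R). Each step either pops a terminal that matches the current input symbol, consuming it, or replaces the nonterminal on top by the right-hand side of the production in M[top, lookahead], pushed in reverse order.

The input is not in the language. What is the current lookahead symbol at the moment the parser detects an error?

     Stack      Input          Action
  1  $ R        z z a z y z $  expand R ::= z z a T
  2  $ T a z z  z z a z y z $  match z
  3  $ T a z    z a z y z $    match z
  4  $ T a      a z y z $      match a
  5  $ T        z y z $        expand T ::= z Q y
  6  $ y Q z    z y z $        match z
  7  $ y Q      y z $          expand Q ::= λ
  8  $ y        y z $          match y
  9  $          z $            error: stack empty but input remains

z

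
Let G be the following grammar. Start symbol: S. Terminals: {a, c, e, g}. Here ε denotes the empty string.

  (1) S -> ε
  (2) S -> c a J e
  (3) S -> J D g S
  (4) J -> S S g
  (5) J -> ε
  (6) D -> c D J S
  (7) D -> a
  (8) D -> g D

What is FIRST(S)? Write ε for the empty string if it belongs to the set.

FIRST(D): from D->c D J S we get {c}; from D->a we get {a}; from D->g D we get {g}. So FIRST(D) = {a, c, g}.
FIRST(S): from S->ε we get {ε}; from S->c a J e we get {c}; from S->J D g S we get {a, c, g}. So FIRST(S) = {ε, a, c, g}.
FIRST(J): from J->S S g we get {a, c, g}; from J->ε we get {ε}. So FIRST(J) = {ε, a, c, g}.

{ε, a, c, g}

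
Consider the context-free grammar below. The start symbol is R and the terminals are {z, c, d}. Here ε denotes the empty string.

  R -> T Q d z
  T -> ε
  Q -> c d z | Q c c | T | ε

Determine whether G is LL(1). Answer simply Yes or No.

FIRST(R) = {c, d}
FIRST(T) = {ε}
FIRST(Q) = {ε, c}
FOLLOW(R) = {$}
FOLLOW(T) = {c, d}
FOLLOW(Q) = {c, d}
Cell M[Q, c] receives both Q -> c d z and Q -> Q c c and Q -> T and Q -> ε — the grammar is not LL(1).

No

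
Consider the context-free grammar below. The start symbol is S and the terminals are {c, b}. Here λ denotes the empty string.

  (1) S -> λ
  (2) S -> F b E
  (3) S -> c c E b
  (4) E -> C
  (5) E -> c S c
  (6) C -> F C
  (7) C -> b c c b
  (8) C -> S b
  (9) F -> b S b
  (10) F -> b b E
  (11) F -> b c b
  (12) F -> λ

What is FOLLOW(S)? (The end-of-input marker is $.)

{$, b, c}

FIRST(F) = {λ, b}
FIRST(S) = {λ, b, c}  (via F b E)
FIRST(C) = {b, c}  (via F C, S b)
FIRST(E) = {b, c}  (via C)
FOLLOW(S) includes $ since S is the start symbol.
FOLLOW(S): in E->c S c, S is followed by c with FIRST {c}; in C->S b, S is followed by b with FIRST {b}; in F->b S b, S is followed by b with FIRST {b}. Thus FOLLOW(S) = {$, b, c}.
FOLLOW(F): in S->F b E, F is followed by b E with FIRST {b}; in C->F C, F is followed by C with FIRST {b, c}. Thus FOLLOW(F) = {b, c}.
FOLLOW(E): in S->F b E, the suffix after E is empty, so FOLLOW(E) ⊇ FOLLOW(S) = {$, b, c}; in S->c c E b, E is followed by b with FIRST {b}; in F->b b E, the suffix after E is empty, so FOLLOW(E) ⊇ FOLLOW(F) = {b, c}. Thus FOLLOW(E) = {$, b, c}.
FOLLOW(C): in E->C, the suffix after C is empty, so FOLLOW(C) ⊇ FOLLOW(E) = {$, b, c}; in C->F C, the suffix after C is empty (adds nothing new). Thus FOLLOW(C) = {$, b, c}.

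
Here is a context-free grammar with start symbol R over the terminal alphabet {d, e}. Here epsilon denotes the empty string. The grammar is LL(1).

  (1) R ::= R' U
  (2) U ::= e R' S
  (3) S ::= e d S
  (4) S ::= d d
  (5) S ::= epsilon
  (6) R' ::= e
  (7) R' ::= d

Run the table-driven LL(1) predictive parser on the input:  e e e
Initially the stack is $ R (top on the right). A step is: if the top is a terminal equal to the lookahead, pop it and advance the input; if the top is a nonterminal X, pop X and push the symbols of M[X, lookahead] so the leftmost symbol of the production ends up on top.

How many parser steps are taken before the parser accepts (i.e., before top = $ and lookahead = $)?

8

step 1: stack=$ R  input=e e e $  — expand R ::= R' U
step 2: stack=$ U R'  input=e e e $  — expand R' ::= e
step 3: stack=$ U e  input=e e e $  — match e
step 4: stack=$ U  input=e e $  — expand U ::= e R' S
step 5: stack=$ S R' e  input=e e $  — match e
step 6: stack=$ S R'  input=e $  — expand R' ::= e
step 7: stack=$ S e  input=e $  — match e
step 8: stack=$ S  input=$  — expand S ::= epsilon
Accept reached after 8 steps.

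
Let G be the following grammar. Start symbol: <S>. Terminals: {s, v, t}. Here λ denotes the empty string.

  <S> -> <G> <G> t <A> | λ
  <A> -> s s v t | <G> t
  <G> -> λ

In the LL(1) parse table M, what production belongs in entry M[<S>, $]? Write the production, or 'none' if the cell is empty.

<S> -> λ

FIRST(<G>): from <G>->λ we get {λ}. So FIRST(<G>) = {λ}.
FIRST(<S>): from <S>-><G> <G> t <A> we get {t}; from <S>->λ we get {λ}. So FIRST(<S>) = {λ, t}.
FIRST(<A>): from <A>->s s v t we get {s}; from <A>-><G> t we get {t}. So FIRST(<A>) = {s, t}.
FOLLOW(<S>) includes $ since <S> is the start symbol.
FOLLOW(<S>): <S> appears on no right-hand side. Thus FOLLOW(<S>) = {$}.
For <S> -> <G> <G> t <A>: FIRST(<G> <G> t <A>) = {t}, so it goes in M[<S>, t] for t ∈ {t}.
For <S> -> λ: FIRST(λ) = {λ}, so it goes in M[<S>, t] for t ∈ {}; since λ ∈ FIRST, also for every t ∈ FOLLOW(<S>) = {$}.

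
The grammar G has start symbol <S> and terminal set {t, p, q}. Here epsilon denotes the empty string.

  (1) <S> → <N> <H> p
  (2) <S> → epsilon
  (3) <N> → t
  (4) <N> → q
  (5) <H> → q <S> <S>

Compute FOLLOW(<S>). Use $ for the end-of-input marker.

FIRST(<N>) = {q, t}
FIRST(<H>) = {q}
FIRST(<S>) = {epsilon, q, t}  (via <N> <H> p)
FOLLOW(<S>) includes $ since <S> is the start symbol.
FOLLOW(<N>): in <S>→<N> <H> p, <N> is followed by <H> p with FIRST {q}. Thus FOLLOW(<N>) = {q}.
FOLLOW(<H>): in <S>→<N> <H> p, <H> is followed by p with FIRST {p}. Thus FOLLOW(<H>) = {p}.
FOLLOW(<S>): in <H>→q <S> <S> (occurrence 1), <S> is followed by <S> with FIRST {epsilon, q, t}; in <H>→q <S> <S> (occurrence 1), the suffix after <S> is nullable, so FOLLOW(<S>) ⊇ FOLLOW(<H>) = {p}; in <H>→q <S> <S> (occurrence 2), the suffix after <S> is empty, so FOLLOW(<S>) ⊇ FOLLOW(<H>) = {p}. Thus FOLLOW(<S>) = {$, p, q, t}.

{$, p, q, t}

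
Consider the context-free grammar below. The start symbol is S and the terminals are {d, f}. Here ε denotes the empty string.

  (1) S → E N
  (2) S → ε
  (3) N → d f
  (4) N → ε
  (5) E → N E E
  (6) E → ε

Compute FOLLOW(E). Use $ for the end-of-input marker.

{$, d}

FIRST(N) = {ε, d}
FIRST(E) = {ε, d}  (via N E E)
FIRST(S) = {ε, d}  (via E N)
FOLLOW(S) includes $ since S is the start symbol.
FOLLOW(S): S appears on no right-hand side. Thus FOLLOW(S) = {$}.
FOLLOW(E): in S→E N, E is followed by N with FIRST {ε, d}; in S→E N, the suffix after E is nullable, so FOLLOW(E) ⊇ FOLLOW(S) = {$}; in E→N E E (occurrence 1), E is followed by E with FIRST {ε, d}; in E→N E E (occurrence 1), the suffix after E is nullable (adds nothing new); in E→N E E (occurrence 2), the suffix after E is empty (adds nothing new). Thus FOLLOW(E) = {$, d}.
FOLLOW(N): in S→E N, the suffix after N is empty, so FOLLOW(N) ⊇ FOLLOW(S) = {$}; in E→N E E, N is followed by E E with FIRST {ε, d}; in E→N E E, the suffix after N is nullable, so FOLLOW(N) ⊇ FOLLOW(E) = {$, d}. Thus FOLLOW(N) = {$, d}.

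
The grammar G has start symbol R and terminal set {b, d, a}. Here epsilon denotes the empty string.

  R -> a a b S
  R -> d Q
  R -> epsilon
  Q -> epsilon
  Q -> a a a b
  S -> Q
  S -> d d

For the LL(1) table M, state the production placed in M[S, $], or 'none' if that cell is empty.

FIRST(R): from R->a a b S we get {a}; from R->d Q we get {d}; from R->epsilon we get {epsilon}. So FIRST(R) = {epsilon, a, d}.
FIRST(Q): from Q->epsilon we get {epsilon}; from Q->a a a b we get {a}. So FIRST(Q) = {epsilon, a}.
FIRST(S): from S->Q we get {epsilon, a}; from S->d d we get {d}. So FIRST(S) = {epsilon, a, d}.
FOLLOW(R) includes $ since R is the start symbol.
FOLLOW(R): R appears on no right-hand side. Thus FOLLOW(R) = {$}.
FOLLOW(S): in R->a a b S, the suffix after S is empty, so FOLLOW(S) ⊇ FOLLOW(R) = {$}. Thus FOLLOW(S) = {$}.
For S -> Q: FIRST(Q) = {epsilon, a}, so it goes in M[S, t] for t ∈ {a}; since epsilon ∈ FIRST, also for every t ∈ FOLLOW(S) = {$}.
For S -> d d: FIRST(d d) = {d}, so it goes in M[S, t] for t ∈ {d}.

S -> Q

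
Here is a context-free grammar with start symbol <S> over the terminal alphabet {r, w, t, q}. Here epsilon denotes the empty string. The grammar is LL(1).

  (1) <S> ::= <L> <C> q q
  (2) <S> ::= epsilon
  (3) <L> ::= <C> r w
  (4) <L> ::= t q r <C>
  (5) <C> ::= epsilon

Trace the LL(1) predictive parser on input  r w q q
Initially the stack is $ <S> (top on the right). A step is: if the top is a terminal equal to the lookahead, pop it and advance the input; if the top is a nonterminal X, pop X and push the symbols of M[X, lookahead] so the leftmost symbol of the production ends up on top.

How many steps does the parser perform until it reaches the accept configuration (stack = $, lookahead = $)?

8

step 1: stack=$ <S>  input=r w q q $  — expand <S> ::= <L> <C> q q
step 2: stack=$ q q <C> <L>  input=r w q q $  — expand <L> ::= <C> r w
step 3: stack=$ q q <C> w r <C>  input=r w q q $  — expand <C> ::= epsilon
step 4: stack=$ q q <C> w r  input=r w q q $  — match r
step 5: stack=$ q q <C> w  input=w q q $  — match w
step 6: stack=$ q q <C>  input=q q $  — expand <C> ::= epsilon
step 7: stack=$ q q  input=q q $  — match q
step 8: stack=$ q  input=q $  — match q
Accept reached after 8 steps.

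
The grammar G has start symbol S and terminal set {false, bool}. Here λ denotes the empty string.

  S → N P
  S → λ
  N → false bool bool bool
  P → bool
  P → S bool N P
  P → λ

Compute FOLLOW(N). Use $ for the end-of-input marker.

FIRST(N): from N→false bool bool bool we get {false}. So FIRST(N) = {false}.
FIRST(S): from S→N P we get {false}; from S→λ we get {λ}. So FIRST(S) = {λ, false}.
FIRST(P): from P→bool we get {bool}; from P→S bool N P we get {bool, false}; from P→λ we get {λ}. So FIRST(P) = {λ, bool, false}.
FOLLOW(S) includes $ since S is the start symbol.
FOLLOW(S): in P→S bool N P, S is followed by bool N P with FIRST {bool}. Thus FOLLOW(S) = {$, bool}.
FOLLOW(P): in S→N P, the suffix after P is empty, so FOLLOW(P) ⊇ FOLLOW(S) = {$, bool}; in P→S bool N P, the suffix after P is empty (adds nothing new). Thus FOLLOW(P) = {$, bool}.
FOLLOW(N): in S→N P, N is followed by P with FIRST {λ, bool, false}; in S→N P, the suffix after N is nullable, so FOLLOW(N) ⊇ FOLLOW(S) = {$, bool}; in P→S bool N P, N is followed by P with FIRST {λ, bool, false}; in P→S bool N P, the suffix after N is nullable, so FOLLOW(N) ⊇ FOLLOW(P) = {$, bool}. Thus FOLLOW(N) = {$, bool, false}.

{$, bool, false}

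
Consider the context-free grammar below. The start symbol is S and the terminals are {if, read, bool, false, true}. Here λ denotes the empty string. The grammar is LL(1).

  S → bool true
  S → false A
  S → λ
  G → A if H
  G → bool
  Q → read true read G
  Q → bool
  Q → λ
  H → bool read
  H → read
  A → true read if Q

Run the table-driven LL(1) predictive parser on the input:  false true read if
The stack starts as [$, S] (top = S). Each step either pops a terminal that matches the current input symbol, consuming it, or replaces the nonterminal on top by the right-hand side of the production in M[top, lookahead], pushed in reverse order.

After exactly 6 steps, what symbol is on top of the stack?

     Stack             Input                 Action
  1  $ S               false true read if $  expand S → false A
  2  $ A false         false true read if $  match false
  3  $ A               true read if $        expand A → true read if Q
  4  $ Q if read true  true read if $        match true
  5  $ Q if read       read if $             match read
  6  $ Q if            if $                  match if
Stack after step 6: $ Q (top = Q).

Q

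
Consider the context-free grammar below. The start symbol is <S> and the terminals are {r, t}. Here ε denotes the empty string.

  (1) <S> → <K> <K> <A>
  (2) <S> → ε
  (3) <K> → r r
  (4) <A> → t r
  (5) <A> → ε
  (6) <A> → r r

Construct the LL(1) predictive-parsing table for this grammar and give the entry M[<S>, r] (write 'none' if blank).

<S> → <K> <K> <A>

FIRST(<K>) = {r}
FIRST(<A>) = {ε, r, t}
FIRST(<S>) = {ε, r}  (via <K> <K> <A>)
FOLLOW(<S>) includes $ since <S> is the start symbol.
FOLLOW(<S>): <S> appears on no right-hand side. Thus FOLLOW(<S>) = {$}.
For <S> → <K> <K> <A>: FIRST(<K> <K> <A>) = {r}, so it goes in M[<S>, t] for t ∈ {r}.
For <S> → ε: FIRST(ε) = {ε}, so it goes in M[<S>, t] for t ∈ {}; since ε ∈ FIRST, also for every t ∈ FOLLOW(<S>) = {$}.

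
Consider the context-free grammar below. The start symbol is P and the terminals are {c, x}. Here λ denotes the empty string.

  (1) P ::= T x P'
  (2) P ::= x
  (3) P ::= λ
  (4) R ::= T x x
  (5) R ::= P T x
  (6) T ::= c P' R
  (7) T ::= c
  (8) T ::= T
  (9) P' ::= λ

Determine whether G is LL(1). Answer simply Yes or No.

FIRST(P) = {λ, c, x}
FIRST(R) = {c, x}
FIRST(T) = {c}
FIRST(P') = {λ}
FOLLOW(P) = {$, c}
FOLLOW(R) = {x}
FOLLOW(T) = {x}
FOLLOW(P') = {$, c, x}
Cell M[P, c] receives both P ::= T x P' and P ::= λ — the grammar is not LL(1).

No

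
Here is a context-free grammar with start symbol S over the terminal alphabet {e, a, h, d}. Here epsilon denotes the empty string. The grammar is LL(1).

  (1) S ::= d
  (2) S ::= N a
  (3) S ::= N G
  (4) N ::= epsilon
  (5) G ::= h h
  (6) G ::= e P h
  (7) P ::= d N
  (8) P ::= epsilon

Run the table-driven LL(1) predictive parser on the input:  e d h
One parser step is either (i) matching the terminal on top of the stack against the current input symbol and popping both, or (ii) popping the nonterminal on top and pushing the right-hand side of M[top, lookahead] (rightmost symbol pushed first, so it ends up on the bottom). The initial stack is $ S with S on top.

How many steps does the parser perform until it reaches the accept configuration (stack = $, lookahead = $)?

8

step 1: stack=$ S  input=e d h $  — expand S ::= N G
step 2: stack=$ G N  input=e d h $  — expand N ::= epsilon
step 3: stack=$ G  input=e d h $  — expand G ::= e P h
step 4: stack=$ h P e  input=e d h $  — match e
step 5: stack=$ h P  input=d h $  — expand P ::= d N
step 6: stack=$ h N d  input=d h $  — match d
step 7: stack=$ h N  input=h $  — expand N ::= epsilon
step 8: stack=$ h  input=h $  — match h
Accept reached after 8 steps.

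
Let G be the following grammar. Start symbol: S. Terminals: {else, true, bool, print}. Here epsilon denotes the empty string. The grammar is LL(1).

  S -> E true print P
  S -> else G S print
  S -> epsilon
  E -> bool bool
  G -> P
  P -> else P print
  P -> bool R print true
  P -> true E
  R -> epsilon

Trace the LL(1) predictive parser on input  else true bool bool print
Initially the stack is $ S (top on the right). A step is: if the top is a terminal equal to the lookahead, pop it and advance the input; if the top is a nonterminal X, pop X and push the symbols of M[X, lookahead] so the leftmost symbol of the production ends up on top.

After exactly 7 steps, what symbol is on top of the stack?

bool

step 1: stack=$ S  input=else true bool bool print $  — expand S -> else G S print
step 2: stack=$ print S G else  input=else true bool bool print $  — match else
step 3: stack=$ print S G  input=true bool bool print $  — expand G -> P
step 4: stack=$ print S P  input=true bool bool print $  — expand P -> true E
step 5: stack=$ print S E true  input=true bool bool print $  — match true
step 6: stack=$ print S E  input=bool bool print $  — expand E -> bool bool
step 7: stack=$ print S bool bool  input=bool bool print $  — match bool
Stack after step 7: $ print S bool (top = bool).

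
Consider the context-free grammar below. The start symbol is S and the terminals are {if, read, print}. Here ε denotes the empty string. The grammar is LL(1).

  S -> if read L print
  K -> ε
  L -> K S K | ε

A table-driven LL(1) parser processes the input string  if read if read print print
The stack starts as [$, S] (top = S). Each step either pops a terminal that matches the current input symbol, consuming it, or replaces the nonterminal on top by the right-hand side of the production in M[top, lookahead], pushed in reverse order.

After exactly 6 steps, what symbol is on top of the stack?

if

step 1: stack=$ S  input=if read if read print print $  — expand S -> if read L print
step 2: stack=$ print L read if  input=if read if read print print $  — match if
step 3: stack=$ print L read  input=read if read print print $  — match read
step 4: stack=$ print L  input=if read print print $  — expand L -> K S K
step 5: stack=$ print K S K  input=if read print print $  — expand K -> ε
step 6: stack=$ print K S  input=if read print print $  — expand S -> if read L print
Stack after step 6: $ print K print L read if (top = if).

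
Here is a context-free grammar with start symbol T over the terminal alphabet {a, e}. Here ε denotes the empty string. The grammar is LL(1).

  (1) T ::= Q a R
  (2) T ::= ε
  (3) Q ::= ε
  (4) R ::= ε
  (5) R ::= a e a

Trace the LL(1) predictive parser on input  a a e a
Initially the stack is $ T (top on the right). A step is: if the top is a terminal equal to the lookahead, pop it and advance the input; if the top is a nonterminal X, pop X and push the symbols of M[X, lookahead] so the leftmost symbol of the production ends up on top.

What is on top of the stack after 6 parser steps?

     Stack    Input      Action
  1  $ T      a a e a $  expand T ::= Q a R
  2  $ R a Q  a a e a $  expand Q ::= ε
  3  $ R a    a a e a $  match a
  4  $ R      a e a $    expand R ::= a e a
  5  $ a e a  a e a $    match a
  6  $ a e    e a $      match e
Stack after step 6: $ a (top = a).

a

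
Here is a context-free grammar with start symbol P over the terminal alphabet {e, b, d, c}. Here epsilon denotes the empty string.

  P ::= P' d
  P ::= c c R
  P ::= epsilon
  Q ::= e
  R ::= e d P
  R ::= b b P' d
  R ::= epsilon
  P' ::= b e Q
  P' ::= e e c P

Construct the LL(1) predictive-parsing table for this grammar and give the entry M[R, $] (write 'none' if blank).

FIRST(Q) = {e}
FIRST(R) = {epsilon, b, e}
FIRST(P') = {b, e}
FIRST(P) = {epsilon, b, c, e}  (via P' d)
FOLLOW(P) includes $ since P is the start symbol.
FOLLOW(P): in R::=e d P, the suffix after P is empty, so FOLLOW(P) ⊇ FOLLOW(R) = {$, d}; in P'::=e e c P, the suffix after P is empty, so FOLLOW(P) ⊇ FOLLOW(P') = {d}. Thus FOLLOW(P) = {$, d}.
FOLLOW(R): in P::=c c R, the suffix after R is empty, so FOLLOW(R) ⊇ FOLLOW(P) = {$, d}. Thus FOLLOW(R) = {$, d}.
For R ::= e d P: FIRST(e d P) = {e}, so it goes in M[R, t] for t ∈ {e}.
For R ::= b b P' d: FIRST(b b P' d) = {b}, so it goes in M[R, t] for t ∈ {b}.
For R ::= epsilon: FIRST(epsilon) = {epsilon}, so it goes in M[R, t] for t ∈ {}; since epsilon ∈ FIRST, also for every t ∈ FOLLOW(R) = {$, d}.

R ::= epsilon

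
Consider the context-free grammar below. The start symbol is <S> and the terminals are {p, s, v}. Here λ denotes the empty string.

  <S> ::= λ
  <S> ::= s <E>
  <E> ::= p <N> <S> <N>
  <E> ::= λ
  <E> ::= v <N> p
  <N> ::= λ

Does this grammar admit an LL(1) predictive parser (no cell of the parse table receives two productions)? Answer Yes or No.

Yes

FIRST(<S>) = {λ, s}
FIRST(<E>) = {λ, p, v}
FIRST(<N>) = {λ}
FOLLOW(<S>) = {$}
FOLLOW(<E>) = {$}
FOLLOW(<N>) = {$, p, s}
Each cell of M receives at most one production.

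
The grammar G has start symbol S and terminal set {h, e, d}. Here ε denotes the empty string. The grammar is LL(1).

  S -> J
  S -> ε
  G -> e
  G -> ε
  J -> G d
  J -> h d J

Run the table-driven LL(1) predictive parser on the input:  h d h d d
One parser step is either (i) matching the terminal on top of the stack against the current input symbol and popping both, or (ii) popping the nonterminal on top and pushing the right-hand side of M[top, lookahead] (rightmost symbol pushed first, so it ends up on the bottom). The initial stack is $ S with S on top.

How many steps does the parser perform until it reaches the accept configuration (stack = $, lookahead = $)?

step 1: stack=$ S  input=h d h d d $  — expand S -> J
step 2: stack=$ J  input=h d h d d $  — expand J -> h d J
step 3: stack=$ J d h  input=h d h d d $  — match h
step 4: stack=$ J d  input=d h d d $  — match d
step 5: stack=$ J  input=h d d $  — expand J -> h d J
step 6: stack=$ J d h  input=h d d $  — match h
step 7: stack=$ J d  input=d d $  — match d
step 8: stack=$ J  input=d $  — expand J -> G d
step 9: stack=$ d G  input=d $  — expand G -> ε
step 10: stack=$ d  input=d $  — match d
Accept reached after 10 steps.

10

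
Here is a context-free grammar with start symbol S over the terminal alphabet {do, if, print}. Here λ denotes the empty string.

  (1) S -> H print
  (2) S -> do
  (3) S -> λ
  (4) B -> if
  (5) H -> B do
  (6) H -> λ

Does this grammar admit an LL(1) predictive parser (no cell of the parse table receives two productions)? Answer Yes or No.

FIRST(S) = {λ, do, if, print}
FIRST(B) = {if}
FIRST(H) = {λ, if}
FOLLOW(S) = {$}
FOLLOW(B) = {do}
FOLLOW(H) = {print}
Each cell of M receives at most one production.

Yes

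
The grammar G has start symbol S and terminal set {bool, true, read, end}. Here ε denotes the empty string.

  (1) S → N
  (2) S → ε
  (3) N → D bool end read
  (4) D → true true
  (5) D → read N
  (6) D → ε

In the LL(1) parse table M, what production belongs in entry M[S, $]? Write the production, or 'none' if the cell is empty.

S → ε

FIRST(D) = {ε, read, true}
FIRST(N) = {bool, read, true}  (via D bool end read)
FIRST(S) = {ε, bool, read, true}  (via N)
FOLLOW(S) includes $ since S is the start symbol.
FOLLOW(S): S appears on no right-hand side. Thus FOLLOW(S) = {$}.
For S → N: FIRST(N) = {bool, read, true}, so it goes in M[S, t] for t ∈ {bool, read, true}.
For S → ε: FIRST(ε) = {ε}, so it goes in M[S, t] for t ∈ {}; since ε ∈ FIRST, also for every t ∈ FOLLOW(S) = {$}.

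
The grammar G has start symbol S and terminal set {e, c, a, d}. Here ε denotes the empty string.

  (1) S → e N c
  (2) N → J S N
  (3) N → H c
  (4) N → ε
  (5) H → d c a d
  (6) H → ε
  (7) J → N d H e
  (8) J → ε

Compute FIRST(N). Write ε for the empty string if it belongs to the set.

{ε, c, d, e}

FIRST(S) = {e}
FIRST(H) = {ε, d}
FIRST(N) = {ε, c, d, e}  (via J S N, H c)
FIRST(J) = {ε, c, d, e}  (via N d H e)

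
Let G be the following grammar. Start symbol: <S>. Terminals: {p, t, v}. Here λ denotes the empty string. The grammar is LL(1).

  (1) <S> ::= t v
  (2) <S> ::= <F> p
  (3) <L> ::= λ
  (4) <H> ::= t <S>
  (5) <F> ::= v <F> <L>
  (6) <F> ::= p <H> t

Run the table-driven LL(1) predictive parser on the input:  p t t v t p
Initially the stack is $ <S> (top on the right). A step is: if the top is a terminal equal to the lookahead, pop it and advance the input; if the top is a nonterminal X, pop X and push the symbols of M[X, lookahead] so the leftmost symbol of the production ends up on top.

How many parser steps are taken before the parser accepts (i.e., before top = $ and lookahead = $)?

      Stack        Input          Action
   1  $ <S>        p t t v t p $  expand <S> ::= <F> p
   2  $ p <F>      p t t v t p $  expand <F> ::= p <H> t
   3  $ p t <H> p  p t t v t p $  match p
   4  $ p t <H>    t t v t p $    expand <H> ::= t <S>
   5  $ p t <S> t  t t v t p $    match t
   6  $ p t <S>    t v t p $      expand <S> ::= t v
   7  $ p t v t    t v t p $      match t
   8  $ p t v      v t p $        match v
   9  $ p t        t p $          match t
  10  $ p          p $            match p
Accept reached after 10 steps.

10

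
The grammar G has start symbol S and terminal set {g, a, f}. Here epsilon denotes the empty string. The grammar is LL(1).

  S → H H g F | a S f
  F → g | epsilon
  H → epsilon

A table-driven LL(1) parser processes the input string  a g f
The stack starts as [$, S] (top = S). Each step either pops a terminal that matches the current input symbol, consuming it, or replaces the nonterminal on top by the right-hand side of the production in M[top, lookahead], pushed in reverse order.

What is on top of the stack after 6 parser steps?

F

step 1: stack=$ S  input=a g f $  — expand S → a S f
step 2: stack=$ f S a  input=a g f $  — match a
step 3: stack=$ f S  input=g f $  — expand S → H H g F
step 4: stack=$ f F g H H  input=g f $  — expand H → epsilon
step 5: stack=$ f F g H  input=g f $  — expand H → epsilon
step 6: stack=$ f F g  input=g f $  — match g
Stack after step 6: $ f F (top = F).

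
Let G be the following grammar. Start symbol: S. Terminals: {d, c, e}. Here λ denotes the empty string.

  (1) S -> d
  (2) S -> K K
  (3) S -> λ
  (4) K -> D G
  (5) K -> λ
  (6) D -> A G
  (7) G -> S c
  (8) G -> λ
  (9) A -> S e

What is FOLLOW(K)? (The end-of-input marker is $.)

FIRST(S): from S->d we get {d}; from S->K K we get {λ, d, e}; from S->λ we get {λ}. So FIRST(S) = {λ, d, e}.
FIRST(G): from G->S c we get {c, d, e}; from G->λ we get {λ}. So FIRST(G) = {λ, c, d, e}.
FIRST(A): from A->S e we get {d, e}. So FIRST(A) = {d, e}.
FIRST(D): from D->A G we get {d, e}. So FIRST(D) = {d, e}.
FIRST(K): from K->D G we get {d, e}; from K->λ we get {λ}. So FIRST(K) = {λ, d, e}.
FOLLOW(S) includes $ since S is the start symbol.
FOLLOW(S): in G->S c, S is followed by c with FIRST {c}; in A->S e, S is followed by e with FIRST {e}. Thus FOLLOW(S) = {$, c, e}.
FOLLOW(K): in S->K K (occurrence 1), K is followed by K with FIRST {λ, d, e}; in S->K K (occurrence 1), the suffix after K is nullable, so FOLLOW(K) ⊇ FOLLOW(S) = {$, c, e}; in S->K K (occurrence 2), the suffix after K is empty, so FOLLOW(K) ⊇ FOLLOW(S) = {$, c, e}. Thus FOLLOW(K) = {$, c, d, e}.
FOLLOW(D): in K->D G, D is followed by G with FIRST {λ, c, d, e}; in K->D G, the suffix after D is nullable, so FOLLOW(D) ⊇ FOLLOW(K) = {$, c, d, e}. Thus FOLLOW(D) = {$, c, d, e}.
FOLLOW(G): in K->D G, the suffix after G is empty, so FOLLOW(G) ⊇ FOLLOW(K) = {$, c, d, e}; in D->A G, the suffix after G is empty, so FOLLOW(G) ⊇ FOLLOW(D) = {$, c, d, e}. Thus FOLLOW(G) = {$, c, d, e}.
FOLLOW(A): in D->A G, A is followed by G with FIRST {λ, c, d, e}; in D->A G, the suffix after A is nullable, so FOLLOW(A) ⊇ FOLLOW(D) = {$, c, d, e}. Thus FOLLOW(A) = {$, c, d, e}.

{$, c, d, e}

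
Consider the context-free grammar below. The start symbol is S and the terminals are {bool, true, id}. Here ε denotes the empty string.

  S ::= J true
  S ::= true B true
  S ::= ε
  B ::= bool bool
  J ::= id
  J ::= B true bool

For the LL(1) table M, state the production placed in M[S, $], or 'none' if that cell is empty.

FIRST(B): from B::=bool bool we get {bool}. So FIRST(B) = {bool}.
FIRST(J): from J::=id we get {id}; from J::=B true bool we get {bool}. So FIRST(J) = {bool, id}.
FIRST(S): from S::=J true we get {bool, id}; from S::=true B true we get {true}; from S::=ε we get {ε}. So FIRST(S) = {ε, bool, id, true}.
FOLLOW(S) includes $ since S is the start symbol.
FOLLOW(S): S appears on no right-hand side. Thus FOLLOW(S) = {$}.
For S ::= J true: FIRST(J true) = {bool, id}, so it goes in M[S, t] for t ∈ {bool, id}.
For S ::= true B true: FIRST(true B true) = {true}, so it goes in M[S, t] for t ∈ {true}.
For S ::= ε: FIRST(ε) = {ε}, so it goes in M[S, t] for t ∈ {}; since ε ∈ FIRST, also for every t ∈ FOLLOW(S) = {$}.

S ::= ε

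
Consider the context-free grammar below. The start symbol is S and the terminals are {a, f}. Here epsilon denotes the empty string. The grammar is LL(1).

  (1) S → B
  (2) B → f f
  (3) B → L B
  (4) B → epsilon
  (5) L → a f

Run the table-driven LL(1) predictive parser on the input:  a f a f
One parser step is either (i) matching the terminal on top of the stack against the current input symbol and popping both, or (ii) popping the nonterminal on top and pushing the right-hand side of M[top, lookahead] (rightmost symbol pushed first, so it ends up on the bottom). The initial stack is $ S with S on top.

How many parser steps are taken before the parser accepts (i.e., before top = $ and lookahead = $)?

10

step 1: stack=$ S  input=a f a f $  — expand S → B
step 2: stack=$ B  input=a f a f $  — expand B → L B
step 3: stack=$ B L  input=a f a f $  — expand L → a f
step 4: stack=$ B f a  input=a f a f $  — match a
step 5: stack=$ B f  input=f a f $  — match f
step 6: stack=$ B  input=a f $  — expand B → L B
step 7: stack=$ B L  input=a f $  — expand L → a f
step 8: stack=$ B f a  input=a f $  — match a
step 9: stack=$ B f  input=f $  — match f
step 10: stack=$ B  input=$  — expand B → epsilon
Accept reached after 10 steps.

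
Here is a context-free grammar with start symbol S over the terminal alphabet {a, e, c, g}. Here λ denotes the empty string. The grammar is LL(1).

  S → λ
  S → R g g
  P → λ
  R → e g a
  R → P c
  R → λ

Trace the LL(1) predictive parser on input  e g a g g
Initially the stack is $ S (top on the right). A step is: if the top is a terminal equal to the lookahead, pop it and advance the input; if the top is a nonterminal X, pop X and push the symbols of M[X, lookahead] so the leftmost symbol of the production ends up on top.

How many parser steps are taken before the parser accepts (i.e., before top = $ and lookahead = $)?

     Stack        Input        Action
  1  $ S          e g a g g $  expand S → R g g
  2  $ g g R      e g a g g $  expand R → e g a
  3  $ g g a g e  e g a g g $  match e
  4  $ g g a g    g a g g $    match g
  5  $ g g a      a g g $      match a
  6  $ g g        g g $        match g
  7  $ g          g $          match g
Accept reached after 7 steps.

7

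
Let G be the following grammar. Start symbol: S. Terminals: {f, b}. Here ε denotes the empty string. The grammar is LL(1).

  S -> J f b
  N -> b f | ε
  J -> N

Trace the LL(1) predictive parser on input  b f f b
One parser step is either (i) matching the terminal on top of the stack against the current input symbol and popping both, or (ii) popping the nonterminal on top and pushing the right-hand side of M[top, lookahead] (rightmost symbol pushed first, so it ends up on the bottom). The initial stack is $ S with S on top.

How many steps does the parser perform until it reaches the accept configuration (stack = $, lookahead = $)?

7

     Stack      Input      Action
  1  $ S        b f f b $  expand S -> J f b
  2  $ b f J    b f f b $  expand J -> N
  3  $ b f N    b f f b $  expand N -> b f
  4  $ b f f b  b f f b $  match b
  5  $ b f f    f f b $    match f
  6  $ b f      f b $      match f
  7  $ b        b $        match b
Accept reached after 7 steps.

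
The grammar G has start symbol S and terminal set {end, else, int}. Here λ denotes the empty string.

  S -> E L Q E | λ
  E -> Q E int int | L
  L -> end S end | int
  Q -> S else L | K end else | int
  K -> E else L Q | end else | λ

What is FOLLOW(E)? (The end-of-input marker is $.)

FIRST(L): from L->end S end we get {end}; from L->int we get {int}. So FIRST(L) = {end, int}.
FIRST(S): from S->E L Q E we get {else, end, int}; from S->λ we get {λ}. So FIRST(S) = {λ, else, end, int}.
FIRST(E): from E->Q E int int we get {else, end, int}; from E->L we get {end, int}. So FIRST(E) = {else, end, int}.
FIRST(K): from K->E else L Q we get {else, end, int}; from K->end else we get {end}; from K->λ we get {λ}. So FIRST(K) = {λ, else, end, int}.
FIRST(Q): from Q->S else L we get {else, end, int}; from Q->K end else we get {else, end, int}; from Q->int we get {int}. So FIRST(Q) = {else, end, int}.
FOLLOW(S) includes $ since S is the start symbol.
FOLLOW(S): in L->end S end, S is followed by end with FIRST {end}; in Q->S else L, S is followed by else L with FIRST {else}. Thus FOLLOW(S) = {$, else, end}.
FOLLOW(E): in S->E L Q E (occurrence 1), E is followed by L Q E with FIRST {end, int}; in S->E L Q E (occurrence 2), the suffix after E is empty, so FOLLOW(E) ⊇ FOLLOW(S) = {$, else, end}; in E->Q E int int, E is followed by int int with FIRST {int}; in K->E else L Q, E is followed by else L Q with FIRST {else}. Thus FOLLOW(E) = {$, else, end, int}.
FOLLOW(K): in Q->K end else, K is followed by end else with FIRST {end}. Thus FOLLOW(K) = {end}.
FOLLOW(Q): in S->E L Q E, Q is followed by E with FIRST {else, end, int}; in E->Q E int int, Q is followed by E int int with FIRST {else, end, int}; in K->E else L Q, the suffix after Q is empty, so FOLLOW(Q) ⊇ FOLLOW(K) = {end}. Thus FOLLOW(Q) = {else, end, int}.
FOLLOW(L): in S->E L Q E, L is followed by Q E with FIRST {else, end, int}; in E->L, the suffix after L is empty, so FOLLOW(L) ⊇ FOLLOW(E) = {$, else, end, int}; in Q->S else L, the suffix after L is empty, so FOLLOW(L) ⊇ FOLLOW(Q) = {else, end, int}; in K->E else L Q, L is followed by Q with FIRST {else, end, int}. Thus FOLLOW(L) = {$, else, end, int}.

{$, else, end, int}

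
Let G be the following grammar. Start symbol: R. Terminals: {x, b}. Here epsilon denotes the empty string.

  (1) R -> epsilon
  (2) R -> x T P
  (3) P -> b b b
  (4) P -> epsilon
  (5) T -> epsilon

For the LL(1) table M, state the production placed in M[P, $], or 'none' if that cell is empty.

FIRST(R): from R->epsilon we get {epsilon}; from R->x T P we get {x}. So FIRST(R) = {epsilon, x}.
FIRST(P): from P->b b b we get {b}; from P->epsilon we get {epsilon}. So FIRST(P) = {epsilon, b}.
FIRST(T): from T->epsilon we get {epsilon}. So FIRST(T) = {epsilon}.
FOLLOW(R) includes $ since R is the start symbol.
FOLLOW(R): R appears on no right-hand side. Thus FOLLOW(R) = {$}.
FOLLOW(P): in R->x T P, the suffix after P is empty, so FOLLOW(P) ⊇ FOLLOW(R) = {$}. Thus FOLLOW(P) = {$}.
For P -> b b b: FIRST(b b b) = {b}, so it goes in M[P, t] for t ∈ {b}.
For P -> epsilon: FIRST(epsilon) = {epsilon}, so it goes in M[P, t] for t ∈ {}; since epsilon ∈ FIRST, also for every t ∈ FOLLOW(P) = {$}.

P -> epsilon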